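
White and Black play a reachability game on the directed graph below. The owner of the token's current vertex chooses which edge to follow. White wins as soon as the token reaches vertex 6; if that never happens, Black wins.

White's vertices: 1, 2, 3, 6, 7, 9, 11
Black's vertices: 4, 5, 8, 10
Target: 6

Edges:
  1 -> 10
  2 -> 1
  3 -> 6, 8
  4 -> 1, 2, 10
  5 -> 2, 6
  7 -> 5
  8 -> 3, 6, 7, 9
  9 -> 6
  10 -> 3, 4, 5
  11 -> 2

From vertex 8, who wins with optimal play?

Black

A0 = {6}
A1: add {3, 9} — 3 (White) has 3→6; 9 (White) has 9→6.
A2 = A1; e.g. 1 (White) has no edge into A1. Fixed point.
8 never enters the attractor, so Black can avoid the target forever.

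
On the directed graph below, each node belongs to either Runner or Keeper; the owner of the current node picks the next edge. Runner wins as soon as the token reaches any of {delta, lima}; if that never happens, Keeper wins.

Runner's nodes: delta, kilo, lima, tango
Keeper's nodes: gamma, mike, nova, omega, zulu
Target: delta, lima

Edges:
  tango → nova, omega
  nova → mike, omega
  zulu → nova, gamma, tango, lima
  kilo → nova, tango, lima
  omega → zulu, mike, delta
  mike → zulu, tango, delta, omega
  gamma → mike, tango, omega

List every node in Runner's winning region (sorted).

A0 = {delta, lima}
A1: add {kilo} — kilo (Runner) has kilo→lima.
A2 = A1; e.g. nova (Keeper) can still go to mike. Fixed point.
Runner's winning region = {delta, kilo, lima}.

delta, kilo, lima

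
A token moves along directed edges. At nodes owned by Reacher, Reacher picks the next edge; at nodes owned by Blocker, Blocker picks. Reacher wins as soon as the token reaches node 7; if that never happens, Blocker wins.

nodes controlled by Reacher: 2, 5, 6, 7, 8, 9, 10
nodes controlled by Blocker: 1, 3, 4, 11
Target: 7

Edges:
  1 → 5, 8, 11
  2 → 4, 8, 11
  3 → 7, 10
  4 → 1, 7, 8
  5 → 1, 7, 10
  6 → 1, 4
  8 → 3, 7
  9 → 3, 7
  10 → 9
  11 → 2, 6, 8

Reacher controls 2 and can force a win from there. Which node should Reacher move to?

A0 = {7}
A1: add {5, 8, 9} — 5 (Reacher) has 5→7; 8 (Reacher) has 8→7; 9 (Reacher) has 9→7.
A2: add {2, 10} — 2 (Reacher) has 2→8; 10 (Reacher) has 10→9.
A3: add {3} — 3 (Blocker): all of {7, 10} already in.
A4 = A3; e.g. 1 (Blocker) can still go to 11. Fixed point.
From 2, successor 8 is in the attractor (rank 1); the other successors 4, 11 are not.

8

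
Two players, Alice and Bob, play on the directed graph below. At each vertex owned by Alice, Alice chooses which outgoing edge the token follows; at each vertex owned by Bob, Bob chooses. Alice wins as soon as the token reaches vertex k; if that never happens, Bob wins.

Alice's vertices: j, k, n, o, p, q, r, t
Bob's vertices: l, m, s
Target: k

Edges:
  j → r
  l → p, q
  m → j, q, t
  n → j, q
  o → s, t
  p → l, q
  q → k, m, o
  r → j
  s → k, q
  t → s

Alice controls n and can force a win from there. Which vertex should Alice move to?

A0 = {k}
A1: add {q} — q (Alice) has q→k.
A2: add {n, p, s} — n (Alice) has n→q; p (Alice) has p→q; s (Bob): all of {k, q} already in.
A3: add {l, o, t} — l (Bob): all of {p, q} already in; o (Alice) has o→s; t (Alice) has t→s.
A4 = A3; e.g. j (Alice) has no edge into A3. Fixed point.
From n, successor q is in the attractor (rank 1); the other successor j is not.

q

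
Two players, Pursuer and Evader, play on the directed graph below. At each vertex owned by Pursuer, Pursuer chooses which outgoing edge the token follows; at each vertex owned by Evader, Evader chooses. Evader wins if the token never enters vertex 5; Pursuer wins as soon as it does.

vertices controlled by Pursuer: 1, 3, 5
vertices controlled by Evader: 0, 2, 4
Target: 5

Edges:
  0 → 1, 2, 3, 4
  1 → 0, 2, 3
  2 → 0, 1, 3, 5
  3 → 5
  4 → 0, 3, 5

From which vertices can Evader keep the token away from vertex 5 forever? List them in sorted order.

A0 = {5}
A1: add {3} — 3 (Pursuer) has 3→5.
A2: add {1} — 1 (Pursuer) has 1→3.
A3 = A2; e.g. 0 (Evader) can still go to 2. Fixed point.
Pursuer's attractor = {1, 3, 5}; Evader avoids the target exactly from the complement.

0, 2, 4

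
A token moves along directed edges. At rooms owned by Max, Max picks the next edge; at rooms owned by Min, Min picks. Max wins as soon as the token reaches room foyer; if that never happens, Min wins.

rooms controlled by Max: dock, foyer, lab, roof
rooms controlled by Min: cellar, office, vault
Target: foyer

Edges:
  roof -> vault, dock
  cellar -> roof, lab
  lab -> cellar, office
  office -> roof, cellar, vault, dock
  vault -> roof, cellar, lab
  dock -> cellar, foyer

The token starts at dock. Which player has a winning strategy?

Max

A0 = {foyer}
A1: add {dock} — dock (Max) has dock→foyer.
dock ∈ A1, so Max can force the target.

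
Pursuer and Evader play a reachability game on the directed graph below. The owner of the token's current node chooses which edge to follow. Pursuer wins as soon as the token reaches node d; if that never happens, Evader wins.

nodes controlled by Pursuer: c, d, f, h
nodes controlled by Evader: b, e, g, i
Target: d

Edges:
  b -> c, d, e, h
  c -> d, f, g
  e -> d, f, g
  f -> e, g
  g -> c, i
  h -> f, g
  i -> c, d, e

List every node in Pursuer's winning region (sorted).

A0 = {d}
A1: add {c} — c (Pursuer) has c→d.
A2 = A1; e.g. b (Evader) can still go to e. Fixed point.
Pursuer's winning region = {c, d}.

c, d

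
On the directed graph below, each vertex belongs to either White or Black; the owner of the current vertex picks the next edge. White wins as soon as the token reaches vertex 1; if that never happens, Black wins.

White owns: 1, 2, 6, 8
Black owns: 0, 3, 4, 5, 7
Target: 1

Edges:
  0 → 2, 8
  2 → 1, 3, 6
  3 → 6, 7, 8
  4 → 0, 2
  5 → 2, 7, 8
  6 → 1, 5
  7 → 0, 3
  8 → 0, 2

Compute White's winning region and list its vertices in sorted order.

0, 1, 2, 4, 6, 8

A0 = {1}
A1: add {2, 6} — 2 (White) has 2→1; 6 (White) has 6→1.
A2: add {8} — 8 (White) has 8→2.
A3: add {0} — 0 (Black): all of {2, 8} already in.
A4: add {4} — 4 (Black): all of {0, 2} already in.
A5 = A4; e.g. 3 (Black) can still go to 7. Fixed point.
White's winning region = {0, 1, 2, 4, 6, 8}.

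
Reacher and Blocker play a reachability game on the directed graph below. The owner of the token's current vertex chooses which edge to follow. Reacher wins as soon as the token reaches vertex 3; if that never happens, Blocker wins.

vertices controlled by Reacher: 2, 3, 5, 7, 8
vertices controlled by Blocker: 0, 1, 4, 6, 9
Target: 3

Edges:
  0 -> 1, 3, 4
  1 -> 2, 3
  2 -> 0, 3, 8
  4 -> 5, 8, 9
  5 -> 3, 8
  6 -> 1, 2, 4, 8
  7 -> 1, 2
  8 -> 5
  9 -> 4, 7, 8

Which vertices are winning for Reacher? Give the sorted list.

1, 2, 3, 5, 7, 8

A0 = {3}
A1: add {2, 5} — 2 (Reacher) has 2→3; 5 (Reacher) has 5→3.
A2: add {1, 7, 8} — 1 (Blocker): all of {2, 3} already in; 7 (Reacher) has 7→2; 8 (Reacher) has 8→5.
A3 = A2; e.g. 0 (Blocker) can still go to 4. Fixed point.
Reacher's winning region = {1, 2, 3, 5, 7, 8}.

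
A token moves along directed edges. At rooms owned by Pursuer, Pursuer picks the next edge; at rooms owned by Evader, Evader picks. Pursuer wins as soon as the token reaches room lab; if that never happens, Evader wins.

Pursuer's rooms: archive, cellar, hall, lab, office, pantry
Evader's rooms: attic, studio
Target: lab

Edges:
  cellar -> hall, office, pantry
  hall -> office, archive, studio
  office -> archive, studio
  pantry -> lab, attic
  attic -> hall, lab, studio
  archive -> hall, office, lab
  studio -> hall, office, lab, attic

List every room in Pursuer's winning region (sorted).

A0 = {lab}
A1: add {archive, pantry} — pantry (Pursuer) has pantry→lab; archive (Pursuer) has archive→lab.
A2: add {cellar, hall, office} — cellar (Pursuer) has cellar→pantry; hall (Pursuer) has hall→archive; office (Pursuer) has office→archive.
A3 = A2; e.g. attic (Evader) can still go to studio. Fixed point.
Pursuer's winning region = {archive, cellar, hall, lab, office, pantry}.

archive, cellar, hall, lab, office, pantry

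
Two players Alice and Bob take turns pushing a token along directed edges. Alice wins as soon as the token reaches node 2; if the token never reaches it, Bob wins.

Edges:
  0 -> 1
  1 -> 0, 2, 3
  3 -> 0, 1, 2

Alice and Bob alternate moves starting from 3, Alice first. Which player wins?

Alice

Track states (vertex, player-to-move).
A0 = {(2,Alice), (2,Bob)}
A1: add {(1,Alice), (3,Alice)}.
(3,Alice) ∈ A1 ⇒ Alice forces the target.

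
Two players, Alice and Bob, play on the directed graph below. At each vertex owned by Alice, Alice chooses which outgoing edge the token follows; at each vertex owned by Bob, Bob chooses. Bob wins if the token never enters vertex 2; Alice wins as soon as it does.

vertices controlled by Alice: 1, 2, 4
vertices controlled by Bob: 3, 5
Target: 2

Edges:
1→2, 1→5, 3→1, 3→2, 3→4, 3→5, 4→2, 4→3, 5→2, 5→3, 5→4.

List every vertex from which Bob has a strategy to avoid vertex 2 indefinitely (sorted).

3, 5

A0 = {2}
A1: add {1, 4} — 1 (Alice) has 1→2; 4 (Alice) has 4→2.
A2 = A1; e.g. 3 (Bob) can still go to 5. Fixed point.
Alice's attractor = {1, 2, 4}; Bob avoids the target exactly from the complement.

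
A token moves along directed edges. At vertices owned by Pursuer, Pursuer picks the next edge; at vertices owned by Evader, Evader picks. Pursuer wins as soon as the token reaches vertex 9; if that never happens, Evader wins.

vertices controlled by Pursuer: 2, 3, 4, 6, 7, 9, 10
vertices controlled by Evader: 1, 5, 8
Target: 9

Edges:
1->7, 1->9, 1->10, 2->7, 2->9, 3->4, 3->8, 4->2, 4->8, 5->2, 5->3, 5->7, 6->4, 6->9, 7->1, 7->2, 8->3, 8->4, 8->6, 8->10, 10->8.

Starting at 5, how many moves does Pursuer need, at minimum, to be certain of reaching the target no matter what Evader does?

4

A0 = {9}
A1: add {2, 6} — 2 (Pursuer) has 2→9; 6 (Pursuer) has 6→9.
A2: add {4, 7} — 4 (Pursuer) has 4→2; 7 (Pursuer) has 7→2.
A3: add {3} — 3 (Pursuer) has 3→4.
A4: add {5} — 5 (Evader): all of {2, 3, 7} already in.
A5 = A4; e.g. 1 (Evader) can still go to 10. Fixed point.
5 enters the attractor at level 4, so Pursuer can force the target in 4 moves from there.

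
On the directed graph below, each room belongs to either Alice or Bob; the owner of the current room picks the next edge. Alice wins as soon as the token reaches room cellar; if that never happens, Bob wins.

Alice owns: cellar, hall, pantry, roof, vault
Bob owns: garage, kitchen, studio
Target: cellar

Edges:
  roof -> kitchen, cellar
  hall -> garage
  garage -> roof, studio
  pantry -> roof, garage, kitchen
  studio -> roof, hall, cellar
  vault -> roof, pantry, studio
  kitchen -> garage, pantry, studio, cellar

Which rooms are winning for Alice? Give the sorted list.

cellar, pantry, roof, vault

A0 = {cellar}
A1: add {roof} — roof (Alice) has roof→cellar.
A2: add {pantry, vault} — pantry (Alice) has pantry→roof; vault (Alice) has vault→roof.
A3 = A2; e.g. hall (Alice) has no edge into A2. Fixed point.
Alice's winning region = {cellar, pantry, roof, vault}.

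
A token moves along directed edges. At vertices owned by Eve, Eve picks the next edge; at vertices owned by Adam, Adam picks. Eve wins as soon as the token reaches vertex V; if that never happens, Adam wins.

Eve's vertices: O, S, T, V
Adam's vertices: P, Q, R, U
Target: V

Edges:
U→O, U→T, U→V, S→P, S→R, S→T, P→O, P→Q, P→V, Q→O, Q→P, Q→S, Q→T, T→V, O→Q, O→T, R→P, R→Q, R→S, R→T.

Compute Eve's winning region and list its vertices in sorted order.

A0 = {V}
A1: add {T} — T (Eve) has T→V.
A2: add {O, S} — O (Eve) has O→T; S (Eve) has S→T.
A3: add {U} — U (Adam): all of {O, T, V} already in.
A4 = A3; e.g. P (Adam) can still go to Q. Fixed point.
Eve's winning region = {O, S, T, U, V}.

O, S, T, U, V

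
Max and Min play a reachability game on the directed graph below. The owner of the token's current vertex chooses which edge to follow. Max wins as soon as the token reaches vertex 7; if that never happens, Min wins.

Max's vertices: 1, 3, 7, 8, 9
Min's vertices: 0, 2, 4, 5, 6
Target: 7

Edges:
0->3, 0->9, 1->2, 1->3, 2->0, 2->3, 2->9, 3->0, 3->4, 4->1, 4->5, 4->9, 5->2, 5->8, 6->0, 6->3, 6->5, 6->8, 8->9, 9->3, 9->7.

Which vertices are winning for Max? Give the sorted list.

7, 8, 9

A0 = {7}
A1: add {9} — 9 (Max) has 9→7.
A2: add {8} — 8 (Max) has 8→9.
A3 = A2; e.g. 0 (Min) can still go to 3. Fixed point.
Max's winning region = {7, 8, 9}.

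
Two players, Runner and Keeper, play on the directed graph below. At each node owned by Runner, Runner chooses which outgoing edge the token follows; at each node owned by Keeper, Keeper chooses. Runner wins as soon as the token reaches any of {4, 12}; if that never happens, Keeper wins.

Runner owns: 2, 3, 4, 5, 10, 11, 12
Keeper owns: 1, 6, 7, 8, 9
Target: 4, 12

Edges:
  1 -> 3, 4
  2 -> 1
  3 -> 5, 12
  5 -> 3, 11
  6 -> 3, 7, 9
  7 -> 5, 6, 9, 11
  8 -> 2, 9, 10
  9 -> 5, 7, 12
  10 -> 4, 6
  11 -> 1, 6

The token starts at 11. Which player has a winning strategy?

A0 = {4, 12}
A1: add {3, 10} — 3 (Runner) has 3→12; 10 (Runner) has 10→4.
A2: add {1, 5} — 1 (Keeper): all of {3, 4} already in; 5 (Runner) has 5→3.
A3: add {2, 11} — 2 (Runner) has 2→1; 11 (Runner) has 11→1.
A4 = A3; e.g. 6 (Keeper) can still go to 7. Fixed point.
11 ∈ A3, so Runner can force the target.

Runner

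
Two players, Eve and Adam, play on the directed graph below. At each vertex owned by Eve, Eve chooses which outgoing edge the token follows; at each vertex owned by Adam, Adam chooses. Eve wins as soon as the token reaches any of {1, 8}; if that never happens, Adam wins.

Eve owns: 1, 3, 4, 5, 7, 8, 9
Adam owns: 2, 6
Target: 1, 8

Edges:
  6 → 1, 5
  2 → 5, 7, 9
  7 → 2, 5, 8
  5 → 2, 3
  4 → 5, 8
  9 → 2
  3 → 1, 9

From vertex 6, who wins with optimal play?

A0 = {1, 8}
A1: add {3, 4, 7} — 3 (Eve) has 3→1; 4 (Eve) has 4→8; 7 (Eve) has 7→8.
A2: add {5} — 5 (Eve) has 5→3.
A3: add {6} — 6 (Adam): all of {1, 5} already in.
A4 = A3; e.g. 2 (Adam) can still go to 9. Fixed point.
6 ∈ A3, so Eve can force the target.

Eve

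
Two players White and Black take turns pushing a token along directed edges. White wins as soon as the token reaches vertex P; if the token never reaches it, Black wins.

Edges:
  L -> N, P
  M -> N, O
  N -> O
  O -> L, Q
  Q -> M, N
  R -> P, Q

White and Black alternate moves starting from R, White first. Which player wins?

Track states (vertex, player-to-move).
A0 = {(P,White), (P,Black)}
A1: add {(L,White), (R,White)}.
(R,White) ∈ A1 ⇒ White forces the target.

White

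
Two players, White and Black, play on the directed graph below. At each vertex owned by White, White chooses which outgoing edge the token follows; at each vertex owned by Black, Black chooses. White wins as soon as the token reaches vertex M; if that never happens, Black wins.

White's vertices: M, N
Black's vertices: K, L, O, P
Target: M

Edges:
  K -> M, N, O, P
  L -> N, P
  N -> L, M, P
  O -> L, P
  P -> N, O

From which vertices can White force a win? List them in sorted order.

A0 = {M}
A1: add {N} — N (White) has N→M.
A2 = A1; e.g. K (Black) can still go to O. Fixed point.
White's winning region = {M, N}.

M, N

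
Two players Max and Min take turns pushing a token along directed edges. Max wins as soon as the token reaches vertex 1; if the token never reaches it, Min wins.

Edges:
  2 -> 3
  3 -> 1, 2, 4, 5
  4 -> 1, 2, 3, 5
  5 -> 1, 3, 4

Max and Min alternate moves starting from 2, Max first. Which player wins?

Track states (vertex, player-to-move).
A0 = {(1,Max), (1,Min)}
A1: add {(3,Max), (4,Max), (5,Max)}.
A2: add {(2,Min), (5,Min)}.
A3 = A2; e.g. (2,Max) stays out. (2,Max) never enters ⇒ Min avoids the target.

Min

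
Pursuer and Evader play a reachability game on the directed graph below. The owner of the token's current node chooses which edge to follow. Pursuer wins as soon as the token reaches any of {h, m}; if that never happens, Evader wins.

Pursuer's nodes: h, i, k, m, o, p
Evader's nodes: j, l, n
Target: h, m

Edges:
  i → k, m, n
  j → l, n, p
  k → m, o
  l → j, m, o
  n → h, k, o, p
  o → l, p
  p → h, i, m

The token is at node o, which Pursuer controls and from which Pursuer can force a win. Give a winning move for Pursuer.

A0 = {h, m}
A1: add {i, k, p} — i (Pursuer) has i→m; k (Pursuer) has k→m; p (Pursuer) has p→h.
A2: add {o} — o (Pursuer) has o→p.
A3: add {n} — n (Evader): all of {h, k, o, p} already in.
A4 = A3; e.g. j (Evader) can still go to l. Fixed point.
From o, successor p is in the attractor (rank 1); the other successor l is not.

p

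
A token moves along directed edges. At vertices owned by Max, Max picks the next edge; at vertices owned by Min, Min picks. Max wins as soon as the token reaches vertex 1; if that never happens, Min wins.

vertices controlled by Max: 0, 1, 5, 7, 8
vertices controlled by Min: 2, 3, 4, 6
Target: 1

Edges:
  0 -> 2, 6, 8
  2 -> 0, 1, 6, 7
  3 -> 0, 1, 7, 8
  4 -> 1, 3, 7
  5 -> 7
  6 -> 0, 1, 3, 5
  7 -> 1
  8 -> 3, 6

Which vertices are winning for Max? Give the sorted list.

1, 5, 7

A0 = {1}
A1: add {7} — 7 (Max) has 7→1.
A2: add {5} — 5 (Max) has 5→7.
A3 = A2; e.g. 0 (Max) has no edge into A2. Fixed point.
Max's winning region = {1, 5, 7}.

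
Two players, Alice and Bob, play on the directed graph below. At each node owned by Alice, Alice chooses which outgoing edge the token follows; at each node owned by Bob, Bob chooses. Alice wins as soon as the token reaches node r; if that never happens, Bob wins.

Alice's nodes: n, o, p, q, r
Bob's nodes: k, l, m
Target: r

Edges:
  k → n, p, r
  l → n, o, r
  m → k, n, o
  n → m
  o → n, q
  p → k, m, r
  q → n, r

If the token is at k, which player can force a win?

Bob

A0 = {r}
A1: add {p, q} — p (Alice) has p→r; q (Alice) has q→r.
A2: add {o} — o (Alice) has o→q.
A3 = A2; e.g. k (Bob) can still go to n. Fixed point.
k never enters the attractor, so Bob can avoid the target forever.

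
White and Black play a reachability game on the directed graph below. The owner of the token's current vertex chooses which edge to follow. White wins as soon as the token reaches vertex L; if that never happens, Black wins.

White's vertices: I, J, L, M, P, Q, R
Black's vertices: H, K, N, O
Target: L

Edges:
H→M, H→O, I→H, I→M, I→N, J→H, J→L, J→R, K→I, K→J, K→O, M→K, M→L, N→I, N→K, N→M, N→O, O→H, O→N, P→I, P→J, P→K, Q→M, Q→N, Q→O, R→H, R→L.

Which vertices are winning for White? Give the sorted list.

A0 = {L}
A1: add {J, M, R} — J (White) has J→L; M (White) has M→L; R (White) has R→L.
A2: add {I, P, Q} — I (White) has I→M; P (White) has P→J; Q (White) has Q→M.
A3 = A2; e.g. H (Black) can still go to O. Fixed point.
White's winning region = {I, J, L, M, P, Q, R}.

I, J, L, M, P, Q, R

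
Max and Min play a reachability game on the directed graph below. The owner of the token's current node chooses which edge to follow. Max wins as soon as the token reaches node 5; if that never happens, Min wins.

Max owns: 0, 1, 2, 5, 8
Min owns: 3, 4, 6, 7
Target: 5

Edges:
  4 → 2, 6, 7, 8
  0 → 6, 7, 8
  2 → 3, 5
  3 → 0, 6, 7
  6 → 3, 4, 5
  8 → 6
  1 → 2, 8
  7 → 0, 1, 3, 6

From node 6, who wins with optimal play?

A0 = {5}
A1: add {2} — 2 (Max) has 2→5.
A2: add {1} — 1 (Max) has 1→2.
A3 = A2; e.g. 0 (Max) has no edge into A2. Fixed point.
6 never enters the attractor, so Min can avoid the target forever.

Min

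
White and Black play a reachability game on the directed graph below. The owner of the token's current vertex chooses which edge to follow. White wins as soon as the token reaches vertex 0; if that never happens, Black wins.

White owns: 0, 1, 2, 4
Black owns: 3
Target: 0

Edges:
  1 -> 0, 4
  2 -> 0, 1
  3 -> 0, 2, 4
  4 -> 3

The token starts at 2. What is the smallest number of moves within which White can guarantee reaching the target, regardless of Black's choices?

1

A0 = {0}
A1: add {1, 2} — 1 (White) has 1→0; 2 (White) has 2→0.
A2 = A1; e.g. 3 (Black) can still go to 4. Fixed point.
2 enters the attractor at level 1, so White can force the target in 1 move from there.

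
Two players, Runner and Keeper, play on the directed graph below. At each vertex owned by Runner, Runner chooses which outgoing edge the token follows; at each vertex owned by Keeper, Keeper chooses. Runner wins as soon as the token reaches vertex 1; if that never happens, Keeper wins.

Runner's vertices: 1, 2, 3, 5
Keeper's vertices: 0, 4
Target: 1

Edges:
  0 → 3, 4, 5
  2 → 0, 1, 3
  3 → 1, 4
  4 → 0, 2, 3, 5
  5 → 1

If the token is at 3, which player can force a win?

A0 = {1}
A1: add {2, 3, 5} — 2 (Runner) has 2→1; 3 (Runner) has 3→1; 5 (Runner) has 5→1.
A2 = A1; e.g. 0 (Keeper) can still go to 4. Fixed point.
3 ∈ A1, so Runner can force the target.

Runner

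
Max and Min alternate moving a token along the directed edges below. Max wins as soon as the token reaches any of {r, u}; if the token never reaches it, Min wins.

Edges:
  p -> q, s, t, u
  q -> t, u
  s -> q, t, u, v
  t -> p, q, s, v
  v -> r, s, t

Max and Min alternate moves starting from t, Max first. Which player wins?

Track states (vertex, player-to-move).
A0 = {(r,Max), (r,Min), (u,Max), (u,Min)}
A1: add {(p,Max), (q,Max), (s,Max), (v,Max)}.
A2: add {(t,Min)}.
A3 = A2; e.g. (p,Min) stays out. (t,Max) never enters ⇒ Min avoids the target.

Min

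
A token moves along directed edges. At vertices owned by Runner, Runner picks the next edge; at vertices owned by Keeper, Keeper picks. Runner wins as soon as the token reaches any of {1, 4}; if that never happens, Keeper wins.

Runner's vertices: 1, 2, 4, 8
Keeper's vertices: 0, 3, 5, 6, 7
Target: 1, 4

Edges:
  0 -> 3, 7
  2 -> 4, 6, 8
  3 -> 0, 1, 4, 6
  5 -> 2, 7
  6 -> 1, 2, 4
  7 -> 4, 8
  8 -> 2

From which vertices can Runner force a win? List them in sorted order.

A0 = {1, 4}
A1: add {2} — 2 (Runner) has 2→4.
A2: add {6, 8} — 6 (Keeper): all of {1, 2, 4} already in; 8 (Runner) has 8→2.
A3: add {7} — 7 (Keeper): all of {4, 8} already in.
A4: add {5} — 5 (Keeper): all of {2, 7} already in.
A5 = A4; e.g. 0 (Keeper) can still go to 3. Fixed point.
Runner's winning region = {1, 2, 4, 5, 6, 7, 8}.

1, 2, 4, 5, 6, 7, 8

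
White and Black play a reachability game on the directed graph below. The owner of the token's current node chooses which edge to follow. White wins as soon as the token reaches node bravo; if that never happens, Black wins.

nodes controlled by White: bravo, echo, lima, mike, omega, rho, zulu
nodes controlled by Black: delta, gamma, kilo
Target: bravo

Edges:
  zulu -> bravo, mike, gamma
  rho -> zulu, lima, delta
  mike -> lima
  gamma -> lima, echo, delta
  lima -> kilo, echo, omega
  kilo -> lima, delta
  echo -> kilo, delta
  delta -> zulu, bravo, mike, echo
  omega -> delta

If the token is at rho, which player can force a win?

A0 = {bravo}
A1: add {zulu} — zulu (White) has zulu→bravo.
A2: add {rho} — rho (White) has rho→zulu.
A3 = A2; e.g. mike (White) has no edge into A2. Fixed point.
rho ∈ A2, so White can force the target.

White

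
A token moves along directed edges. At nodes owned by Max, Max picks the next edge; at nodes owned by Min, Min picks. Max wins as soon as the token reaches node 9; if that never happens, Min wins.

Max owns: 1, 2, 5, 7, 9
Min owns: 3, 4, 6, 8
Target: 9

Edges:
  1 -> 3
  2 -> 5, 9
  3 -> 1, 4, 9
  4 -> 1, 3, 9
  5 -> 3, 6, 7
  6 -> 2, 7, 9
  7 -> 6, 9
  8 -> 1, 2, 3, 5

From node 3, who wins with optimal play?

A0 = {9}
A1: add {2, 7} — 2 (Max) has 2→9; 7 (Max) has 7→9.
A2: add {5, 6} — 5 (Max) has 5→7; 6 (Min): all of {2, 7, 9} already in.
A3 = A2; e.g. 1 (Max) has no edge into A2. Fixed point.
3 never enters the attractor, so Min can avoid the target forever.

Min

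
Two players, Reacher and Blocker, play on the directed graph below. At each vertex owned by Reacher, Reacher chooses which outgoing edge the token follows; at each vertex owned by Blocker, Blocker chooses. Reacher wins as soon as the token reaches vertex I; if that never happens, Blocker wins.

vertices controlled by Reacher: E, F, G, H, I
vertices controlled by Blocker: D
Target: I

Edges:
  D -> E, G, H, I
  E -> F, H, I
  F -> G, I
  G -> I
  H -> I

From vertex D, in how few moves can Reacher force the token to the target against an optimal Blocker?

A0 = {I}
A1: add {E, F, G, H} — E (Reacher) has E→I; F (Reacher) has F→I; G (Reacher) has G→I; H (Reacher) has H→I.
A2: add {D} — D (Blocker): all of {E, G, H, I} already in.
A2 = all vertices. Fixed point.
D enters the attractor at level 2, so Reacher can force the target in 2 moves from there.

2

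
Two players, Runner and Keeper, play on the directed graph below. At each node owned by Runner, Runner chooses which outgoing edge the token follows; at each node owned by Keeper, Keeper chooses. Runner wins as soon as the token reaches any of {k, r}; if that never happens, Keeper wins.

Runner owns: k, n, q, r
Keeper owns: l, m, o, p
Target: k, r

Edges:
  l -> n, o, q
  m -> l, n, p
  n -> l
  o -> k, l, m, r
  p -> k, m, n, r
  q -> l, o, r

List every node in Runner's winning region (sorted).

k, q, r

A0 = {k, r}
A1: add {q} — q (Runner) has q→r.
A2 = A1; e.g. l (Keeper) can still go to n. Fixed point.
Runner's winning region = {k, q, r}.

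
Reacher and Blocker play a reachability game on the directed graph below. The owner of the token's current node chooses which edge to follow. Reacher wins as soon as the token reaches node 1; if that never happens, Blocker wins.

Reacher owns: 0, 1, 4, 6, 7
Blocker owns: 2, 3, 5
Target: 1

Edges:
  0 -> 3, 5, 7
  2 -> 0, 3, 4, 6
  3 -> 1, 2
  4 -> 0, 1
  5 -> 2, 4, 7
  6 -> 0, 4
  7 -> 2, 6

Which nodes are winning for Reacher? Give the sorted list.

A0 = {1}
A1: add {4} — 4 (Reacher) has 4→1.
A2: add {6} — 6 (Reacher) has 6→4.
A3: add {7} — 7 (Reacher) has 7→6.
A4: add {0} — 0 (Reacher) has 0→7.
A5 = A4; e.g. 2 (Blocker) can still go to 3. Fixed point.
Reacher's winning region = {0, 1, 4, 6, 7}.

0, 1, 4, 6, 7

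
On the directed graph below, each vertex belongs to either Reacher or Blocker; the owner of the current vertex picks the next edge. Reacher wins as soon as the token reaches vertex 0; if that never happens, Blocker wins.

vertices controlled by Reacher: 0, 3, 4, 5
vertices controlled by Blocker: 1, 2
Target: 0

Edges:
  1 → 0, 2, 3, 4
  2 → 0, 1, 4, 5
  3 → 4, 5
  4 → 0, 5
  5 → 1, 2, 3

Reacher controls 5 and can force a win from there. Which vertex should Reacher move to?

3

A0 = {0}
A1: add {4} — 4 (Reacher) has 4→0.
A2: add {3} — 3 (Reacher) has 3→4.
A3: add {5} — 5 (Reacher) has 5→3.
A4 = A3; e.g. 1 (Blocker) can still go to 2. Fixed point.
From 5, successor 3 is in the attractor (rank 2); the other successors 1, 2 are not.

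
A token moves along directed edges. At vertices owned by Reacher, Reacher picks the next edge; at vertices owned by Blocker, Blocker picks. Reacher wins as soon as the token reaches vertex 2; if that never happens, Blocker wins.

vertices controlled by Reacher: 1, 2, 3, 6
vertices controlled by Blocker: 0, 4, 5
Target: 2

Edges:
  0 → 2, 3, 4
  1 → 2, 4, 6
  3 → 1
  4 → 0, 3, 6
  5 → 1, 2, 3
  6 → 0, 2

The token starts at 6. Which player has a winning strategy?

A0 = {2}
A1: add {1, 6} — 1 (Reacher) has 1→2; 6 (Reacher) has 6→2.
6 ∈ A1, so Reacher can force the target.

Reacher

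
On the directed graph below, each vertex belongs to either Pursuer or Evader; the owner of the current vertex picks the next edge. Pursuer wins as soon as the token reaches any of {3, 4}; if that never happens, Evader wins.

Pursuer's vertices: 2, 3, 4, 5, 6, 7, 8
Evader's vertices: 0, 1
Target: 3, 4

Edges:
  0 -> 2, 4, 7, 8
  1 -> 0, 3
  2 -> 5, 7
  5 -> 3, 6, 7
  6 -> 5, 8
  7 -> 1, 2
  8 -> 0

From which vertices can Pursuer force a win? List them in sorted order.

A0 = {3, 4}
A1: add {5} — 5 (Pursuer) has 5→3.
A2: add {2, 6} — 2 (Pursuer) has 2→5; 6 (Pursuer) has 6→5.
A3: add {7} — 7 (Pursuer) has 7→2.
A4 = A3; e.g. 0 (Evader) can still go to 8. Fixed point.
Pursuer's winning region = {2, 3, 4, 5, 6, 7}.

2, 3, 4, 5, 6, 7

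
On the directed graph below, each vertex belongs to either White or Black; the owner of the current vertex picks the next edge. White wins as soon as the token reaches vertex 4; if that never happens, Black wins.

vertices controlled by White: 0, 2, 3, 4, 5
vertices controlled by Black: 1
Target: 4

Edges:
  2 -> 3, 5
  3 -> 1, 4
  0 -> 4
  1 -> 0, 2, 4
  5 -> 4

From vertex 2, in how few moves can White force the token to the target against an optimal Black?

A0 = {4}
A1: add {0, 3, 5} — 0 (White) has 0→4; 3 (White) has 3→4; 5 (White) has 5→4.
A2: add {2} — 2 (White) has 2→3.
2 enters the attractor at level 2, so White can force the target in 2 moves from there.

2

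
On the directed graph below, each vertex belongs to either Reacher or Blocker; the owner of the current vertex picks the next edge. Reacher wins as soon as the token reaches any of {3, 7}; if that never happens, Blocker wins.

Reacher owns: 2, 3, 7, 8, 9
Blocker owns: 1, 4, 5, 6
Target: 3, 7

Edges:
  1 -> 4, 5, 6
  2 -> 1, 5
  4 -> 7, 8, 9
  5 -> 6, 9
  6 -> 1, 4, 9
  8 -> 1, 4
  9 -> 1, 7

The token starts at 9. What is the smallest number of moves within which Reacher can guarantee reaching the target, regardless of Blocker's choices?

1

A0 = {3, 7}
A1: add {9} — 9 (Reacher) has 9→7.
A2 = A1; e.g. 1 (Blocker) can still go to 4. Fixed point.
9 enters the attractor at level 1, so Reacher can force the target in 1 move from there.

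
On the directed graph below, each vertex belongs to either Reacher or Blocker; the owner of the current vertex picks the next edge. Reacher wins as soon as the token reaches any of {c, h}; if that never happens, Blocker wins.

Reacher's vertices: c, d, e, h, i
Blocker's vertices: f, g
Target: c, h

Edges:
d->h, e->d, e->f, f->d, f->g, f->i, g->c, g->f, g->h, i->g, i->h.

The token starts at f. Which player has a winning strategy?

A0 = {c, h}
A1: add {d, i} — d (Reacher) has d→h; i (Reacher) has i→h.
A2: add {e} — e (Reacher) has e→d.
A3 = A2; e.g. f (Blocker) can still go to g. Fixed point.
f never enters the attractor, so Blocker can avoid the target forever.

Blocker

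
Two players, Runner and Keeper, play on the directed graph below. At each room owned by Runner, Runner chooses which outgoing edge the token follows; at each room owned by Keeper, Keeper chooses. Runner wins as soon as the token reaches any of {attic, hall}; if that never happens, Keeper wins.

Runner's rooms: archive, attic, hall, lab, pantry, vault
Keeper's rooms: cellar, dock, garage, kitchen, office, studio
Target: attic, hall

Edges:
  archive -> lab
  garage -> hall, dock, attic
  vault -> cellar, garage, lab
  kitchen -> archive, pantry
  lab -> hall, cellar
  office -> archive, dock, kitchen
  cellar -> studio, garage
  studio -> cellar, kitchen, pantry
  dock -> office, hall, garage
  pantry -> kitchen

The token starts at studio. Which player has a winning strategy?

Keeper

A0 = {attic, hall}
A1: add {lab} — lab (Runner) has lab→hall.
A2: add {archive, vault} — vault (Runner) has vault→lab; archive (Runner) has archive→lab.
A3 = A2; e.g. office (Keeper) can still go to dock. Fixed point.
studio never enters the attractor, so Keeper can avoid the target forever.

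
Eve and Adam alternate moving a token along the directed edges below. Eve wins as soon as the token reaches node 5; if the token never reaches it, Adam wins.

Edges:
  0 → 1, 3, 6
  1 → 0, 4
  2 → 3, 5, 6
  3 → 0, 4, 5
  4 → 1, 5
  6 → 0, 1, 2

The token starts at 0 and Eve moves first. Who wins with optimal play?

Track states (vertex, player-to-move).
A0 = {(5,Eve), (5,Adam)}
A1: add {(2,Eve), (3,Eve), (4,Eve)}.
A2 = A1; e.g. (0,Eve) stays out. (0,Eve) never enters ⇒ Adam avoids the target.

Adam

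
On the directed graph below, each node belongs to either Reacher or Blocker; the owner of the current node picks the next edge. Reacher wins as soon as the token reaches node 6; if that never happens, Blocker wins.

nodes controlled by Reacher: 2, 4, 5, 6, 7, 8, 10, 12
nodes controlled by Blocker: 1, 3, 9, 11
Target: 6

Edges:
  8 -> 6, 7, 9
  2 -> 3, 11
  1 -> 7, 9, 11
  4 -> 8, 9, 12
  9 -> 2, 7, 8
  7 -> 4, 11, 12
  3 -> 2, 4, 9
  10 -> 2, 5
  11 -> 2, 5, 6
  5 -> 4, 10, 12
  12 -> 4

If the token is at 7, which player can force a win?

Reacher

A0 = {6}
A1: add {8} — 8 (Reacher) has 8→6.
A2: add {4} — 4 (Reacher) has 4→8.
A3: add {5, 7, 12} — 5 (Reacher) has 5→4; 7 (Reacher) has 7→4; 12 (Reacher) has 12→4.
7 ∈ A3, so Reacher can force the target.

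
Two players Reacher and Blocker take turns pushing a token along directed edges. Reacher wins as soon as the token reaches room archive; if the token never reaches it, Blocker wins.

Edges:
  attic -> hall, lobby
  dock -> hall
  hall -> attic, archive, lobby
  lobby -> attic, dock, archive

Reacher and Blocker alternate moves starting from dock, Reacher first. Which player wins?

Blocker

Track states (vertex, player-to-move).
A0 = {(archive,Reacher), (archive,Blocker)}
A1: add {(hall,Reacher), (lobby,Reacher)}.
A2: add {(attic,Blocker), (dock,Blocker)}.
A3 = A2; e.g. (attic,Reacher) stays out. (dock,Reacher) never enters ⇒ Blocker avoids the target.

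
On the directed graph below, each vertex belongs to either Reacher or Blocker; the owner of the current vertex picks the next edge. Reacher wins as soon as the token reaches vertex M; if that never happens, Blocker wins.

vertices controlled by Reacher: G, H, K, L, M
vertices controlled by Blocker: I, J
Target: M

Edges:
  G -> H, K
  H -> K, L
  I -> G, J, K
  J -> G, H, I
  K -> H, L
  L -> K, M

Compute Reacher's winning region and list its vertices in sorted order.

A0 = {M}
A1: add {L} — L (Reacher) has L→M.
A2: add {H, K} — H (Reacher) has H→L; K (Reacher) has K→L.
A3: add {G} — G (Reacher) has G→H.
A4 = A3; e.g. I (Blocker) can still go to J. Fixed point.
Reacher's winning region = {G, H, K, L, M}.

G, H, K, L, M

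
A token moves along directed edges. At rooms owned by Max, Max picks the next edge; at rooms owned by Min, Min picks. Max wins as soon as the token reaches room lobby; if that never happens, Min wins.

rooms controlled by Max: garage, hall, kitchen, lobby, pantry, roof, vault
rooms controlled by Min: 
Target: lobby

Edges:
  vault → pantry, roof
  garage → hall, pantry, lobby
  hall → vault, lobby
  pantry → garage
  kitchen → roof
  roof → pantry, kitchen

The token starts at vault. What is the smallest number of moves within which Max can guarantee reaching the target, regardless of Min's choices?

A0 = {lobby}
A1: add {garage, hall} — garage (Max) has garage→lobby; hall (Max) has hall→lobby.
A2: add {pantry} — pantry (Max) has pantry→garage.
A3: add {roof, vault} — vault (Max) has vault→pantry; roof (Max) has roof→pantry.
vault enters the attractor at level 3, so Max can force the target in 3 moves from there.

3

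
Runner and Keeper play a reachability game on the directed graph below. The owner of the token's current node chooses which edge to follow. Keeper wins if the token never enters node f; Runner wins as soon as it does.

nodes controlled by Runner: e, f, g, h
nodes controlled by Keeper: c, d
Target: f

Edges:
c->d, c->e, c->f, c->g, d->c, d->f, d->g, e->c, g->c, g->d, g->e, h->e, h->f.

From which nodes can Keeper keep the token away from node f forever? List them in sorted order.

c, d, e, g

A0 = {f}
A1: add {h} — h (Runner) has h→f.
A2 = A1; e.g. c (Keeper) can still go to d. Fixed point.
Runner's attractor = {f, h}; Keeper avoids the target exactly from the complement.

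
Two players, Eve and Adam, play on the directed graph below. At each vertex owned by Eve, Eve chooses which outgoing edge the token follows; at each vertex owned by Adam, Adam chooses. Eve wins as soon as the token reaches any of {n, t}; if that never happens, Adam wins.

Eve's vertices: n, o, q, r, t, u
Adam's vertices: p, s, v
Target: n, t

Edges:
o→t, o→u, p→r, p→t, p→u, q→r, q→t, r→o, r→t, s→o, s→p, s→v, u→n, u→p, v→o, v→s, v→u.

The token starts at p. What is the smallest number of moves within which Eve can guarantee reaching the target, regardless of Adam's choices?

2

A0 = {n, t}
A1: add {o, q, r, u} — o (Eve) has o→t; q (Eve) has q→t; r (Eve) has r→t; u (Eve) has u→n.
A2: add {p} — p (Adam): all of {r, t, u} already in.
A3 = A2; e.g. s (Adam) can still go to v. Fixed point.
p enters the attractor at level 2, so Eve can force the target in 2 moves from there.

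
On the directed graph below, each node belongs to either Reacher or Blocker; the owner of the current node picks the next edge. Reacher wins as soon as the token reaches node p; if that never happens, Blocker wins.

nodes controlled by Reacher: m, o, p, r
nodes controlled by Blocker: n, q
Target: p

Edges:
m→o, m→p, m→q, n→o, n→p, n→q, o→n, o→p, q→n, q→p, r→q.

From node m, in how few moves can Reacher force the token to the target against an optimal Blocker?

1

A0 = {p}
A1: add {m, o} — m (Reacher) has m→p; o (Reacher) has o→p.
A2 = A1; e.g. n (Blocker) can still go to q. Fixed point.
m enters the attractor at level 1, so Reacher can force the target in 1 move from there.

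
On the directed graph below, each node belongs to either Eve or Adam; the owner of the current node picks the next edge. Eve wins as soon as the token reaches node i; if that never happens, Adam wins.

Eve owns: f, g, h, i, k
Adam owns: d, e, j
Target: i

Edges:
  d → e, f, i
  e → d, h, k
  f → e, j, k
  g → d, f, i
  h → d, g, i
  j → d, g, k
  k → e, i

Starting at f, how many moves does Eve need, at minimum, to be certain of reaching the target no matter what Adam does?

A0 = {i}
A1: add {g, h, k} — g (Eve) has g→i; h (Eve) has h→i; k (Eve) has k→i.
A2: add {f} — f (Eve) has f→k.
A3 = A2; e.g. d (Adam) can still go to e. Fixed point.
f enters the attractor at level 2, so Eve can force the target in 2 moves from there.

2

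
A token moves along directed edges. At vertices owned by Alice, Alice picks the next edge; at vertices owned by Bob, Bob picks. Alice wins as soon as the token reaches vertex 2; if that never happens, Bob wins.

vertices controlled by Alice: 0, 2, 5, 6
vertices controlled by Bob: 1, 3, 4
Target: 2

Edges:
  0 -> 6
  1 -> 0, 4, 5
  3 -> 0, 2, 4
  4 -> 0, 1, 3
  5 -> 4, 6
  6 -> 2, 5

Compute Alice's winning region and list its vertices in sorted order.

A0 = {2}
A1: add {6} — 6 (Alice) has 6→2.
A2: add {0, 5} — 0 (Alice) has 0→6; 5 (Alice) has 5→6.
A3 = A2; e.g. 1 (Bob) can still go to 4. Fixed point.
Alice's winning region = {0, 2, 5, 6}.

0, 2, 5, 6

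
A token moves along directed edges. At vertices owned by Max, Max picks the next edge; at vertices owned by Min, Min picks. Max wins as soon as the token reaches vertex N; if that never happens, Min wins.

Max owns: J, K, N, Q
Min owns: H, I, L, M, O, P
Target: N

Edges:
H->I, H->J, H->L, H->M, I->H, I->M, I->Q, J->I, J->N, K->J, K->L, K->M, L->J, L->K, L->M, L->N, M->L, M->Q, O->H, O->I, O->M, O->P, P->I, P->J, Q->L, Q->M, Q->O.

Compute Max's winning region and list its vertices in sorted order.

A0 = {N}
A1: add {J} — J (Max) has J→N.
A2: add {K} — K (Max) has K→J.
A3 = A2; e.g. H (Min) can still go to I. Fixed point.
Max's winning region = {J, K, N}.

J, K, N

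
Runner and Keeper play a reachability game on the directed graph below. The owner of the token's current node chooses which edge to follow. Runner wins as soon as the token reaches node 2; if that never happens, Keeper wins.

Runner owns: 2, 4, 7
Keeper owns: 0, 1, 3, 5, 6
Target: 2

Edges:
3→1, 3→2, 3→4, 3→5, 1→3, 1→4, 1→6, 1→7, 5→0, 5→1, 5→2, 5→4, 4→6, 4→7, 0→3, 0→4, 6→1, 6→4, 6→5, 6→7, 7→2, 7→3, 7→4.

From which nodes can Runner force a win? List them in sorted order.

A0 = {2}
A1: add {7} — 7 (Runner) has 7→2.
A2: add {4} — 4 (Runner) has 4→7.
A3 = A2; e.g. 0 (Keeper) can still go to 3. Fixed point.
Runner's winning region = {2, 4, 7}.

2, 4, 7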